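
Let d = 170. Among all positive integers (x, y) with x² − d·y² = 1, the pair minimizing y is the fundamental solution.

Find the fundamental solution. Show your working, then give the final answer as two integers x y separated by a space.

[13; 26] for √170; ℓ=1 ⇒ convergent index 1
i=0: a=13 ⇒ p=13, q=1
i=1: a=26 ⇒ p=339, q=26
(x₁, y₁) = (339, 26);  339² − 170·26² = 1 ✓

339 26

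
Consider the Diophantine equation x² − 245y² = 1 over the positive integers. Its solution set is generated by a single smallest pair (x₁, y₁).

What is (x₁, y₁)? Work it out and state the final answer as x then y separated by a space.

d=245: √d = [15; 1,1,1,7,6,7,1,1,1,30] (ℓ=10, even), read p_9/q_9
k=0  a_k=15  p_k/q_k = 15/1
k=1  a_k=1  p_k/q_k = 16/1
k=2  a_k=1  p_k/q_k = 31/2
…
k=7  a_k=1  p_k/q_k = 18016/1151
k=8  a_k=1  p_k/q_k = 33825/2161
k=9  a_k=1  p_k/q_k = 51841/3312
→ (51841, 3312).  Check: 51841²=2687489281, 245·3312²=2687489280, difference 1.

51841 3312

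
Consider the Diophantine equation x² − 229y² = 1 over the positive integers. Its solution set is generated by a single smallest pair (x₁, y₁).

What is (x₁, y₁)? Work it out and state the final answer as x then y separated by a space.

5848201 386460

√229 = [15; 7,1,1,7,30, …], period ℓ=5 (odd) → k=9
a_0=15:  p_0=15·1+0=15,  q_0=15·0+1=1
…
a_3=1:  p_3=1·121+106=227,  q_3=1·8+7=15
a_4=7:  p_4=7·227+121=1710,  q_4=7·15+8=113
a_5=30:  p_5=30·1710+227=51527,  q_5=30·113+15=3405
a_6=7:  p_6=7·51527+1710=362399,  q_6=7·3405+113=23948
a_7=1:  p_7=1·362399+51527=413926,  q_7=1·23948+3405=27353
a_8=1:  p_8=1·413926+362399=776325,  q_8=1·27353+23948=51301
a_9=7:  p_9=7·776325+413926=5848201,  q_9=7·51301+27353=386460
(x₁, y₁) = (5848201, 386460);  5848201² − 229·386460² = 1 ✓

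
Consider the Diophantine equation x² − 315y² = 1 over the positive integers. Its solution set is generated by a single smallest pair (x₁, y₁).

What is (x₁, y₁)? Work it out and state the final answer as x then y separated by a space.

√315 = [17; 1,2,1,34, …], period ℓ=4 (even) → k=3
i=0: a=17 ⇒ p=17, q=1
…
i=2: a=2 ⇒ p=53, q=3
i=3: a=1 ⇒ p=71, q=4
(x₁, y₁) = (71, 4);  71² − 315·4² = 1 ✓

71 4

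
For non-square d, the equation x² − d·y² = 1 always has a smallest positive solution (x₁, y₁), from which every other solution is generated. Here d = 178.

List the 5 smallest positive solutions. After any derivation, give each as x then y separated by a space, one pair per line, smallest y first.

√178 → a₀=13, period (2,1,12,1,2,26); ℓ=6 even so k=5
k=0  a_k=13  p_k/q_k = 13/1
…
k=2  a_k=1  p_k/q_k = 40/3
…
k=4  a_k=1  p_k/q_k = 547/41
k=5  a_k=2  p_k/q_k = 1601/120
fundamental: x₁=1601, y₁=120  (since 2563201 − 178·14400 = 1)
(x_2, y_2) = (1601·1601 + 178·120·120, 1601·120 + 120·1601) = (5126401, 384240)
(x_3, y_3) = (1601·5126401 + 178·120·384240, 1601·384240 + 120·5126401) = (16414734401, 1230336360)
(x_4, y_4) = (1601·16414734401 + 178·120·1230336360, 1601·1230336360 + 120·16414734401) = (52559974425601, 3939536640480)
(x_5, y_5) = (1601·52559974425601 + 178·120·3939536640480, 1601·3939536640480 + 120·52559974425601) = (168297021696040001, 12614395092480600)

1601 120
5126401 384240
16414734401 1230336360
52559974425601 3939536640480
168297021696040001 12614395092480600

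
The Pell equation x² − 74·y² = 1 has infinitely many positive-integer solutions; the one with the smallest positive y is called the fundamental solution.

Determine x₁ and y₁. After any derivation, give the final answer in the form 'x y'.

√74 = [8; 1,1,1,1,16, …], period ℓ=5 (odd) → k=9
step 0: (8, 1)  from 8·(1,0) + (0,1)
step 1: (9, 1)  from 1·(8,1) + (1,0)
step 2: (17, 2)  from 1·(9,1) + (8,1)
step 3: (26, 3)  from 1·(17,2) + (9,1)
…
step 6: (757, 88)  from 1·(714,83) + (43,5)
step 7: (1471, 171)  from 1·(757,88) + (714,83)
step 8: (2228, 259)  from 1·(1471,171) + (757,88)
step 9: (3699, 430)  from 1·(2228,259) + (1471,171)
(x₁, y₁) = (3699, 430);  3699² − 74·430² = 1 ✓

3699 430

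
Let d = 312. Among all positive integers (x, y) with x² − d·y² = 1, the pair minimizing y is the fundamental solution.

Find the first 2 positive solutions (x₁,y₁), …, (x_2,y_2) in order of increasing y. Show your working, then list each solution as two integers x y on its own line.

d=312: √d = [17; 1,1,1,34] (ℓ=4, even), read p_3/q_3
a_0=17:  p_0=17·1+0=17,  q_0=17·0+1=1
…
a_2=1:  p_2=1·18+17=35,  q_2=1·1+1=2
a_3=1:  p_3=1·35+18=53,  q_3=1·2+1=3
fundamental: x₁=53, y₁=3  (since 2809 − 312·9 = 1)
(53+3√312)^2 = 5617 + 318√312

53 3
5617 318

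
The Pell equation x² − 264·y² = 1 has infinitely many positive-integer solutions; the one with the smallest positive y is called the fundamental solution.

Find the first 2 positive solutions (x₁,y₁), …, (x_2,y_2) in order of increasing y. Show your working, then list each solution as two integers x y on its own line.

√264 = [16; 4,32, …], period ℓ=2 (even) → k=1
a_0=16:  p_0=16·1+0=16,  q_0=16·0+1=1
a_1=4:  p_1=4·16+1=65,  q_1=4·1+0=4
fundamental: x₁=65, y₁=4  (since 4225 − 264·16 = 1)
k=2:  x_2 = 65·65+264·4·4 = 8449,  y_2 = 65·4+4·65 = 520

65 4
8449 520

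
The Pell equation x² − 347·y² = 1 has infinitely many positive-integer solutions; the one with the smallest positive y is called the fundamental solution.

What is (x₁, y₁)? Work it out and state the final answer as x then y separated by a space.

√347 → a₀=18, period (1,1,1,2,4,…,1,1,36); ℓ=14 even so k=13
i=0: a=18 ⇒ p=18, q=1
…
i=3: a=1 ⇒ p=56, q=3
…
i=5: a=4 ⇒ p=652, q=35
…
i=8: a=1 ⇒ p=15070, q=809
i=9: a=4 ⇒ p=74549, q=4002
…
i=12: a=1 ⇒ p=402885, q=21628
i=13: a=1 ⇒ p=641602, q=34443
fundamental: x₁=641602, y₁=34443  (since 411653126404 − 347·1186320249 = 1)

641602 34443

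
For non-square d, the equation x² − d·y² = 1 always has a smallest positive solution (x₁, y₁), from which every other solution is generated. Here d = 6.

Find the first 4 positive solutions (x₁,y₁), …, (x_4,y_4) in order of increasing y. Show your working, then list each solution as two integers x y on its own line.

√6 = [2; 2,4, …], period ℓ=2 (even) → k=1
i=0: a=2 ⇒ p=2, q=1
i=1: a=2 ⇒ p=5, q=2
(x₁, y₁) = (5, 2);  5² − 6·2² = 1 ✓
k=2:  x_2 = 5·5+6·2·2 = 49,  y_2 = 5·2+2·5 = 20
k=3:  x_3 = 5·49+6·2·20 = 485,  y_3 = 5·20+2·49 = 198
k=4:  x_4 = 5·485+6·2·198 = 4801,  y_4 = 5·198+2·485 = 1960

5 2
49 20
485 198
4801 1960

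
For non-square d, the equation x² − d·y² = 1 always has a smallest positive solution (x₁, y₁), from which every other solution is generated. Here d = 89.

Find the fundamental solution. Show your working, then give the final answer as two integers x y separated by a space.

500001 53000

[9; 2,3,3,2,18] for √89; ℓ=5 ⇒ convergent index 9
step 0: (9, 1)  from 9·(1,0) + (0,1)
…
step 5: (9217, 977)  from 18·(500,53) + (217,23)
step 6: (18934, 2007)  from 2·(9217,977) + (500,53)
…
step 8: (216991, 23001)  from 3·(66019,6998) + (18934,2007)
step 9: (500001, 53000)  from 2·(216991,23001) + (66019,6998)
(x₁, y₁) = (500001, 53000);  500001² − 89·53000² = 1 ✓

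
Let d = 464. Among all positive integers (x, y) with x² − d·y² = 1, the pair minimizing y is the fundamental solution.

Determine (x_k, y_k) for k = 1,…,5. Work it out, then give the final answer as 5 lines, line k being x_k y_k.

9801 455
192119201 8918910
3765920568201 174828473365
73819574785756801 3426987725981820
1447011301184484245001 67175813229867162275

√464 = [21; 1,1,5,1,1,1,5,1,1,42, …], period ℓ=10 (even) → k=9
i=0: a=21 ⇒ p=21, q=1
i=1: a=1 ⇒ p=22, q=1
i=2: a=1 ⇒ p=43, q=2
i=3: a=5 ⇒ p=237, q=11
…
i=7: a=5 ⇒ p=4502, q=209
i=8: a=1 ⇒ p=5299, q=246
i=9: a=1 ⇒ p=9801, q=455
→ (9801, 455).  Check: 9801²=96059601, 464·455²=96059600, difference 1.
(x_2, y_2) = (9801·9801 + 464·455·455, 9801·455 + 455·9801) = (192119201, 8918910)
(x_3, y_3) = (9801·192119201 + 464·455·8918910, 9801·8918910 + 455·192119201) = (3765920568201, 174828473365)
(x_4, y_4) = (9801·3765920568201 + 464·455·174828473365, 9801·174828473365 + 455·3765920568201) = (73819574785756801, 3426987725981820)
(x_5, y_5) = (9801·73819574785756801 + 464·455·3426987725981820, 9801·3426987725981820 + 455·73819574785756801) = (1447011301184484245001, 67175813229867162275)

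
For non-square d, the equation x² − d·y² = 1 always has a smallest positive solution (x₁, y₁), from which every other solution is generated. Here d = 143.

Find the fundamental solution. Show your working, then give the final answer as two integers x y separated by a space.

[11; 1,22] for √143; ℓ=2 ⇒ convergent index 1
a_0=11:  p_0=11·1+0=11,  q_0=11·0+1=1
a_1=1:  p_1=1·11+1=12,  q_1=1·1+0=1
fundamental: x₁=12, y₁=1  (since 144 − 143·1 = 1)

12 1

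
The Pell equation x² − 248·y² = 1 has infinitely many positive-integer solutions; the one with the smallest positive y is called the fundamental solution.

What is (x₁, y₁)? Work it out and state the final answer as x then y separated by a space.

√248 → a₀=15, period (1,2,1,30); ℓ=4 even so k=3
step 0: (15, 1)  from 15·(1,0) + (0,1)
step 1: (16, 1)  from 1·(15,1) + (1,0)
step 2: (47, 3)  from 2·(16,1) + (15,1)
step 3: (63, 4)  from 1·(47,3) + (16,1)
→ (63, 4).  Check: 63²=3969, 248·4²=3968, difference 1.

63 4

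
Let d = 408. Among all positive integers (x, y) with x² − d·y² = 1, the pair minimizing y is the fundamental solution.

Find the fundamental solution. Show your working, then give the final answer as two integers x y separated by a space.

101 5

d=408: √d = [20; 5,40] (ℓ=2, even), read p_1/q_1
a_0=20:  p_0=20·1+0=20,  q_0=20·0+1=1
a_1=5:  p_1=5·20+1=101,  q_1=5·1+0=5
→ (101, 5).  Check: 101²=10201, 408·5²=10200, difference 1.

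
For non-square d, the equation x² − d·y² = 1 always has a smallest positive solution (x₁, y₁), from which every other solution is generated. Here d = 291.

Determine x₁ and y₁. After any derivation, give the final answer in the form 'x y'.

√291 → a₀=17, period (17,34); ℓ=2 even so k=1
i=0: a=17 ⇒ p=17, q=1
i=1: a=17 ⇒ p=290, q=17
→ (290, 17).  Check: 290²=84100, 291·17²=84099, difference 1.

290 17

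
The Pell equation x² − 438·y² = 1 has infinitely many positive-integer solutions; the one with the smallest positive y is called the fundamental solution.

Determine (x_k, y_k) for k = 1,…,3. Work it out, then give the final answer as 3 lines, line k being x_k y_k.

293 14
171697 8204
100614149 4807530

√438 → a₀=20, period (1,12,1,40); ℓ=4 even so k=3
a_0=20:  p_0=20·1+0=20,  q_0=20·0+1=1
…
a_2=12:  p_2=12·21+20=272,  q_2=12·1+1=13
a_3=1:  p_3=1·272+21=293,  q_3=1·13+1=14
→ (293, 14).  Check: 293²=85849, 438·14²=85848, difference 1.
n=2: (293,14)∘(293,14) = (293·293+438·14·14, 293·14+14·293) = (171697,8204)
n=3: (171697,8204)∘(293,14) = (293·171697+438·14·8204, 293·8204+14·171697) = (100614149,4807530)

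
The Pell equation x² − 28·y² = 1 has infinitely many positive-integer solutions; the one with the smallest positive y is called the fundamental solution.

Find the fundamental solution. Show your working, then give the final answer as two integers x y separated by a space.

√28 = [5; 3,2,3,10, …], period ℓ=4 (even) → k=3
i=0: a=5 ⇒ p=5, q=1
i=1: a=3 ⇒ p=16, q=3
i=2: a=2 ⇒ p=37, q=7
i=3: a=3 ⇒ p=127, q=24
(x₁, y₁) = (127, 24);  127² − 28·24² = 1 ✓

127 24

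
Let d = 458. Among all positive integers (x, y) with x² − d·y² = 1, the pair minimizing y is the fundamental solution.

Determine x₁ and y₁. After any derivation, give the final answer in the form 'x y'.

22899 1070

d=458: √d = [21; 2,2,42] (ℓ=3, odd), read p_5/q_5
i=0: a=21 ⇒ p=21, q=1
i=1: a=2 ⇒ p=43, q=2
i=2: a=2 ⇒ p=107, q=5
i=3: a=42 ⇒ p=4537, q=212
i=4: a=2 ⇒ p=9181, q=429
i=5: a=2 ⇒ p=22899, q=1070
→ (22899, 1070).  Check: 22899²=524364201, 458·1070²=524364200, difference 1.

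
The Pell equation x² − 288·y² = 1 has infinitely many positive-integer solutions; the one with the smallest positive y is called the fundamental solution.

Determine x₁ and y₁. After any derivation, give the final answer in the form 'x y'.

[16; 1,32] for √288; ℓ=2 ⇒ convergent index 1
k=0  a_k=16  p_k/q_k = 16/1
k=1  a_k=1  p_k/q_k = 17/1
→ (17, 1).  Check: 17²=289, 288·1²=288, difference 1.

17 1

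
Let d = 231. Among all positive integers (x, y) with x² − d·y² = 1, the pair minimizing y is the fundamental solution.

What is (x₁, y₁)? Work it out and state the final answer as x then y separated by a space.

76 5

√231 = [15; 5,30, …], period ℓ=2 (even) → k=1
i=0: a=15 ⇒ p=15, q=1
i=1: a=5 ⇒ p=76, q=5
(x₁, y₁) = (76, 5);  76² − 231·5² = 1 ✓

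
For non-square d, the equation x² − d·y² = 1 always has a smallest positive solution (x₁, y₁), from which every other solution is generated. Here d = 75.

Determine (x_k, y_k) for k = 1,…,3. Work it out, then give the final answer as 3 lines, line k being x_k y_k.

[8; 1,1,1,16] for √75; ℓ=4 ⇒ convergent index 3
a_0=8:  p_0=8·1+0=8,  q_0=8·0+1=1
…
a_2=1:  p_2=1·9+8=17,  q_2=1·1+1=2
a_3=1:  p_3=1·17+9=26,  q_3=1·2+1=3
(x₁, y₁) = (26, 3);  26² − 75·3² = 1 ✓
(x_2, y_2) = (26·26 + 75·3·3, 26·3 + 3·26) = (1351, 156)
(x_3, y_3) = (26·1351 + 75·3·156, 26·156 + 3·1351) = (70226, 8109)

26 3
1351 156
70226 8109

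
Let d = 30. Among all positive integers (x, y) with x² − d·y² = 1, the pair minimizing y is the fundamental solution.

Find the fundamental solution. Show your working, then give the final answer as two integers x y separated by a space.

11 2

√30 → a₀=5, period (2,10); ℓ=2 even so k=1
a_0=5:  p_0=5·1+0=5,  q_0=5·0+1=1
a_1=2:  p_1=2·5+1=11,  q_1=2·1+0=2
(x₁, y₁) = (11, 2);  11² − 30·2² = 1 ✓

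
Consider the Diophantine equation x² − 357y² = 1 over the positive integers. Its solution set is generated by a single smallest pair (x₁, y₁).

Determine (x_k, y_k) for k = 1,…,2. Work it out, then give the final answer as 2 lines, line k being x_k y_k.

3401 180
23133601 1224360

√357 → a₀=18, period (1,8,2,8,1,36); ℓ=6 even so k=5
a_0=18:  p_0=18·1+0=18,  q_0=18·0+1=1
a_1=1:  p_1=1·18+1=19,  q_1=1·1+0=1
a_2=8:  p_2=8·19+18=170,  q_2=8·1+1=9
…
a_4=8:  p_4=8·359+170=3042,  q_4=8·19+9=161
a_5=1:  p_5=1·3042+359=3401,  q_5=1·161+19=180
fundamental: x₁=3401, y₁=180  (since 11566801 − 357·32400 = 1)
n=2: (3401,180)∘(3401,180) = (3401·3401+357·180·180, 3401·180+180·3401) = (23133601,1224360)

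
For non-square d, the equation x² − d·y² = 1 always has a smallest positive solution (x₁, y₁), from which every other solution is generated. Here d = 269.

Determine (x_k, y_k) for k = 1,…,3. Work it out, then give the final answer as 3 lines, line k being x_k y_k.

13449 820
361751201 22056360
9730383791049 593271970460

√269 → a₀=16, period (2,2,32); ℓ=3 odd so k=5
a_0=16:  p_0=16·1+0=16,  q_0=16·0+1=1
…
a_2=2:  p_2=2·33+16=82,  q_2=2·2+1=5
a_3=32:  p_3=32·82+33=2657,  q_3=32·5+2=162
a_4=2:  p_4=2·2657+82=5396,  q_4=2·162+5=329
a_5=2:  p_5=2·5396+2657=13449,  q_5=2·329+162=820
fundamental: x₁=13449, y₁=820  (since 180875601 − 269·672400 = 1)
k=2:  x_2 = 13449·13449+269·820·820 = 361751201,  y_2 = 13449·820+820·13449 = 22056360
k=3:  x_3 = 13449·361751201+269·820·22056360 = 9730383791049,  y_3 = 13449·22056360+820·361751201 = 593271970460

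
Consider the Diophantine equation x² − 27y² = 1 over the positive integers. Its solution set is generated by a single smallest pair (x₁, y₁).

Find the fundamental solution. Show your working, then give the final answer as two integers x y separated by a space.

26 5

[5; 5,10] for √27; ℓ=2 ⇒ convergent index 1
k=0  a_k=5  p_k/q_k = 5/1
k=1  a_k=5  p_k/q_k = 26/5
fundamental: x₁=26, y₁=5  (since 676 − 27·25 = 1)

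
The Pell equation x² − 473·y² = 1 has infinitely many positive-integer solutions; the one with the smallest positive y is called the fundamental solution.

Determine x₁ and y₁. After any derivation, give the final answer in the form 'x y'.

√473 → a₀=21, period (1,2,1,42); ℓ=4 even so k=3
a_0=21:  p_0=21·1+0=21,  q_0=21·0+1=1
a_1=1:  p_1=1·21+1=22,  q_1=1·1+0=1
a_2=2:  p_2=2·22+21=65,  q_2=2·1+1=3
a_3=1:  p_3=1·65+22=87,  q_3=1·3+1=4
(x₁, y₁) = (87, 4);  87² − 473·4² = 1 ✓

87 4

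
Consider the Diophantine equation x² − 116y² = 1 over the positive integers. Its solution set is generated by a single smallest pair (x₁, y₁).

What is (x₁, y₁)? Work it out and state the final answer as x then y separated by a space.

[10; 1,3,2,1,4,1,2,3,1,20] for √116; ℓ=10 ⇒ convergent index 9
i=0: a=10 ⇒ p=10, q=1
i=1: a=1 ⇒ p=11, q=1
i=2: a=3 ⇒ p=43, q=4
…
i=4: a=1 ⇒ p=140, q=13
i=5: a=4 ⇒ p=657, q=61
i=6: a=1 ⇒ p=797, q=74
i=7: a=2 ⇒ p=2251, q=209
i=8: a=3 ⇒ p=7550, q=701
i=9: a=1 ⇒ p=9801, q=910
→ (9801, 910).  Check: 9801²=96059601, 116·910²=96059600, difference 1.

9801 910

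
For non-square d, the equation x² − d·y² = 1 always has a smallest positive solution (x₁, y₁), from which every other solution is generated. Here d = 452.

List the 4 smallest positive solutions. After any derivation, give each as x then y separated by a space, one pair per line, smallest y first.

1204353 56648
2900932297217 136448377488
6987493029899166849 328664025545553880
16830816386073401651890177 791655010315592455701792

d=452: √d = [21; 3,1,5,3,10,3,5,1,3,42] (ℓ=10, even), read p_9/q_9
k=0  a_k=21  p_k/q_k = 21/1
…
k=2  a_k=1  p_k/q_k = 85/4
…
k=4  a_k=3  p_k/q_k = 1552/73
…
k=6  a_k=3  p_k/q_k = 49579/2332
k=7  a_k=5  p_k/q_k = 263904/12413
k=8  a_k=1  p_k/q_k = 313483/14745
k=9  a_k=3  p_k/q_k = 1204353/56648
fundamental: x₁=1204353, y₁=56648  (since 1450466148609 − 452·3208995904 = 1)
(x_2, y_2) = (1204353·1204353 + 452·56648·56648, 1204353·56648 + 56648·1204353) = (2900932297217, 136448377488)
(x_3, y_3) = (1204353·2900932297217 + 452·56648·136448377488, 1204353·136448377488 + 56648·2900932297217) = (6987493029899166849, 328664025545553880)
(x_4, y_4) = (1204353·6987493029899166849 + 452·56648·328664025545553880, 1204353·328664025545553880 + 56648·6987493029899166849) = (16830816386073401651890177, 791655010315592455701792)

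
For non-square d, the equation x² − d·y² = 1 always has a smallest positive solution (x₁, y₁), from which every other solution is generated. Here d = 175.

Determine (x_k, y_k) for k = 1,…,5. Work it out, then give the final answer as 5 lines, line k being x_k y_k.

√175 → a₀=13, period (4,2,1,2,4,26); ℓ=6 even so k=5
k=0  a_k=13  p_k/q_k = 13/1
…
k=3  a_k=1  p_k/q_k = 172/13
k=4  a_k=2  p_k/q_k = 463/35
k=5  a_k=4  p_k/q_k = 2024/153
(x₁, y₁) = (2024, 153);  2024² − 175·153² = 1 ✓
(2024+153√175)^2 = 8193151 + 619344√175
(2024+153√175)^3 = 33165873224 + 2507104359√175
(2024+153√175)^4 = 134255446617601 + 10148757825888√175
(2024+153√175)^5 = 543466014742175624 + 41082169172090265√175

2024 153
8193151 619344
33165873224 2507104359
134255446617601 10148757825888
543466014742175624 41082169172090265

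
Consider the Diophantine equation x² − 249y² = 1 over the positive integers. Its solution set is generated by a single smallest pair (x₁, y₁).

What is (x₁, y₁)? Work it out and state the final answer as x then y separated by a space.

d=249: √d = [15; 1,3,1,1,5,…,3,1,30] (ℓ=16, even), read p_15/q_15
step 0: (15, 1)  from 15·(1,0) + (0,1)
…
step 2: (63, 4)  from 3·(16,1) + (15,1)
…
step 4: (142, 9)  from 1·(79,5) + (63,4)
step 5: (789, 50)  from 5·(142,9) + (79,5)
…
step 8: (36751, 2329)  from 10·(3582,227) + (931,59)
step 9: (113835, 7214)  from 3·(36751,2329) + (3582,227)
step 10: (150586, 9543)  from 1·(113835,7214) + (36751,2329)
…
step 13: (1884116, 119401)  from 1·(1017351,64472) + (866765,54929)
step 14: (6669699, 422675)  from 3·(1884116,119401) + (1017351,64472)
step 15: (8553815, 542076)  from 1·(6669699,422675) + (1884116,119401)
→ (8553815, 542076).  Check: 8553815²=73167751054225, 249·542076²=73167751054224, difference 1.

8553815 542076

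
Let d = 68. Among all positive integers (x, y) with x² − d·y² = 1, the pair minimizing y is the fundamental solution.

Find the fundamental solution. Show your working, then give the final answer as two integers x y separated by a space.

33 4

[8; 4,16] for √68; ℓ=2 ⇒ convergent index 1
i=0: a=8 ⇒ p=8, q=1
i=1: a=4 ⇒ p=33, q=4
(x₁, y₁) = (33, 4);  33² − 68·4² = 1 ✓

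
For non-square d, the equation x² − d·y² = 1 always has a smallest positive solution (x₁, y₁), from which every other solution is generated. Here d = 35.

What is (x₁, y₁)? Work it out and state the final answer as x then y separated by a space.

√35 → a₀=5, period (1,10); ℓ=2 even so k=1
i=0: a=5 ⇒ p=5, q=1
i=1: a=1 ⇒ p=6, q=1
fundamental: x₁=6, y₁=1  (since 36 − 35·1 = 1)

6 1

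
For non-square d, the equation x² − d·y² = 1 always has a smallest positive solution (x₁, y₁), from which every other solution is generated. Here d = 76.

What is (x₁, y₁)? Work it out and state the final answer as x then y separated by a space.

57799 6630

√76 = [8; 1,2,1,1,5,4,5,1,1,2,1,16, …], period ℓ=12 (even) → k=11
i=0: a=8 ⇒ p=8, q=1
…
i=5: a=5 ⇒ p=340, q=39
i=6: a=4 ⇒ p=1421, q=163
i=7: a=5 ⇒ p=7445, q=854
…
i=10: a=2 ⇒ p=41488, q=4759
i=11: a=1 ⇒ p=57799, q=6630
(x₁, y₁) = (57799, 6630);  57799² − 76·6630² = 1 ✓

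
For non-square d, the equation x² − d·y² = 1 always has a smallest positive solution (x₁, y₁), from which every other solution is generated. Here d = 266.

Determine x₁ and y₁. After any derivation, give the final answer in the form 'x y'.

√266 → a₀=16, period (3,4,3,32); ℓ=4 even so k=3
step 0: (16, 1)  from 16·(1,0) + (0,1)
…
step 2: (212, 13)  from 4·(49,3) + (16,1)
step 3: (685, 42)  from 3·(212,13) + (49,3)
fundamental: x₁=685, y₁=42  (since 469225 − 266·1764 = 1)

685 42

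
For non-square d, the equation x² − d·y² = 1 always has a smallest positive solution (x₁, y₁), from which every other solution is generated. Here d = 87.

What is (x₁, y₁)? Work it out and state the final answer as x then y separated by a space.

28 3

√87 = [9; 3,18, …], period ℓ=2 (even) → k=1
i=0: a=9 ⇒ p=9, q=1
i=1: a=3 ⇒ p=28, q=3
(x₁, y₁) = (28, 3);  28² − 87·3² = 1 ✓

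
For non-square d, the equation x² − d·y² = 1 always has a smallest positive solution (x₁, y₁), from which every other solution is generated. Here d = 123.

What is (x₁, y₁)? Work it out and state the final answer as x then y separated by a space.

d=123: √d = [11; 11,22] (ℓ=2, even), read p_1/q_1
a_0=11:  p_0=11·1+0=11,  q_0=11·0+1=1
a_1=11:  p_1=11·11+1=122,  q_1=11·1+0=11
(x₁, y₁) = (122, 11);  122² − 123·11² = 1 ✓

122 11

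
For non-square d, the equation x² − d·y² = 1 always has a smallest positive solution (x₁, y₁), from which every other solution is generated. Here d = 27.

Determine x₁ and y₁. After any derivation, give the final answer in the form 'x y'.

[5; 5,10] for √27; ℓ=2 ⇒ convergent index 1
k=0  a_k=5  p_k/q_k = 5/1
k=1  a_k=5  p_k/q_k = 26/5
→ (26, 5).  Check: 26²=676, 27·5²=675, difference 1.

26 5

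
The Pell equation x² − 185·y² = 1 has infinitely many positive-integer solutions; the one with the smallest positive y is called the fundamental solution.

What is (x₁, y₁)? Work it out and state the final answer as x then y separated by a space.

9249 680

√185 → a₀=13, period (1,1,1,1,26); ℓ=5 odd so k=9
step 0: (13, 1)  from 13·(1,0) + (0,1)
step 1: (14, 1)  from 1·(13,1) + (1,0)
…
step 4: (68, 5)  from 1·(41,3) + (27,2)
step 5: (1809, 133)  from 26·(68,5) + (41,3)
…
step 8: (5563, 409)  from 1·(3686,271) + (1877,138)
step 9: (9249, 680)  from 1·(5563,409) + (3686,271)
(x₁, y₁) = (9249, 680);  9249² − 185·680² = 1 ✓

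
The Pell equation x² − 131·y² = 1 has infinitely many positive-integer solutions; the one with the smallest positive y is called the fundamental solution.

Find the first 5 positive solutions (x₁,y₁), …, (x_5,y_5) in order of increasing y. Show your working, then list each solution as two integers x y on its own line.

d=131: √d = [11; 2,4,11,4,2,22] (ℓ=6, even), read p_5/q_5
i=0: a=11 ⇒ p=11, q=1
i=1: a=2 ⇒ p=23, q=2
i=2: a=4 ⇒ p=103, q=9
i=3: a=11 ⇒ p=1156, q=101
i=4: a=4 ⇒ p=4727, q=413
i=5: a=2 ⇒ p=10610, q=927
(x₁, y₁) = (10610, 927);  10610² − 131·927² = 1 ✓
(x_2, y_2) = (10610·10610 + 131·927·927, 10610·927 + 927·10610) = (225144199, 19670940)
(x_3, y_3) = (10610·225144199 + 131·927·19670940, 10610·19670940 + 927·225144199) = (4777559892170, 417417345873)
(x_4, y_4) = (10610·4777559892170 + 131·927·417417345873, 10610·417417345873 + 927·4777559892170) = (101379820686703201, 8857596059754120)
(x_5, y_5) = (10610·101379820686703201 + 131·927·8857596059754120, 10610·8857596059754120 + 927·101379820686703201) = (2151279790194282033050, 187958187970565080527)

10610 927
225144199 19670940
4777559892170 417417345873
101379820686703201 8857596059754120
2151279790194282033050 187958187970565080527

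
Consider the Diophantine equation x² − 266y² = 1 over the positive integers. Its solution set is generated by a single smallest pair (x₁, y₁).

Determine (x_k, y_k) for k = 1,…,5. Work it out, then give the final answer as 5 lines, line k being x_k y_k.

√266 → a₀=16, period (3,4,3,32); ℓ=4 even so k=3
step 0: (16, 1)  from 16·(1,0) + (0,1)
step 1: (49, 3)  from 3·(16,1) + (1,0)
step 2: (212, 13)  from 4·(49,3) + (16,1)
step 3: (685, 42)  from 3·(212,13) + (49,3)
fundamental: x₁=685, y₁=42  (since 469225 − 266·1764 = 1)
(685+42√266)^2 = 938449 + 57540√266
(685+42√266)^3 = 1285674445 + 78829758√266
(685+42√266)^4 = 1761373051201 + 107996710920√266
(685+42√266)^5 = 2413079794470925 + 147955415130642√266

685 42
938449 57540
1285674445 78829758
1761373051201 107996710920
2413079794470925 147955415130642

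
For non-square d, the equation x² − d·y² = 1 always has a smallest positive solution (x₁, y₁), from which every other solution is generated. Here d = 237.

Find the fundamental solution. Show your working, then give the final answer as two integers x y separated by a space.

228151 14820

√237 = [15; 2,1,1,7,10,7,1,1,2,30, …], period ℓ=10 (even) → k=9
step 0: (15, 1)  from 15·(1,0) + (0,1)
…
step 6: (42074, 2733)  from 7·(5927,385) + (585,38)
…
step 8: (90075, 5851)  from 1·(48001,3118) + (42074,2733)
step 9: (228151, 14820)  from 2·(90075,5851) + (48001,3118)
(x₁, y₁) = (228151, 14820);  228151² − 237·14820² = 1 ✓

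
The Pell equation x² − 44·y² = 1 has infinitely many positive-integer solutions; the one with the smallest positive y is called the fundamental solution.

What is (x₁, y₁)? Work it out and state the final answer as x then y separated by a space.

199 30

√44 → a₀=6, period (1,1,1,2,1,1,1,12); ℓ=8 even so k=7
step 0: (6, 1)  from 6·(1,0) + (0,1)
…
step 6: (126, 19)  from 1·(73,11) + (53,8)
step 7: (199, 30)  from 1·(126,19) + (73,11)
(x₁, y₁) = (199, 30);  199² − 44·30² = 1 ✓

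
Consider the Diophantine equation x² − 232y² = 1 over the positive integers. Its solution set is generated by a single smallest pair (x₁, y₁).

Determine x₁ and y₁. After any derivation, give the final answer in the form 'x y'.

19603 1287

√232 = [15; 4,3,7,3,4,30, …], period ℓ=6 (even) → k=5
a_0=15:  p_0=15·1+0=15,  q_0=15·0+1=1
a_1=4:  p_1=4·15+1=61,  q_1=4·1+0=4
a_2=3:  p_2=3·61+15=198,  q_2=3·4+1=13
…
a_4=3:  p_4=3·1447+198=4539,  q_4=3·95+13=298
a_5=4:  p_5=4·4539+1447=19603,  q_5=4·298+95=1287
(x₁, y₁) = (19603, 1287);  19603² − 232·1287² = 1 ✓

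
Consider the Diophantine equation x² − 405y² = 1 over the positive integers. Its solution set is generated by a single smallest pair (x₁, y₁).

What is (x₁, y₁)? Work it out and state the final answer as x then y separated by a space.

[20; 8,40] for √405; ℓ=2 ⇒ convergent index 1
a_0=20:  p_0=20·1+0=20,  q_0=20·0+1=1
a_1=8:  p_1=8·20+1=161,  q_1=8·1+0=8
(x₁, y₁) = (161, 8);  161² − 405·8² = 1 ✓

161 8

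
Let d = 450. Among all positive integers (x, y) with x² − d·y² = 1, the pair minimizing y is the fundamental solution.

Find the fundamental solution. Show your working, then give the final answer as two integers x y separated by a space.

19601 924

[21; 4,1,2,4,2,1,4,42] for √450; ℓ=8 ⇒ convergent index 7
k=0  a_k=21  p_k/q_k = 21/1
k=1  a_k=4  p_k/q_k = 85/4
k=2  a_k=1  p_k/q_k = 106/5
k=3  a_k=2  p_k/q_k = 297/14
k=4  a_k=4  p_k/q_k = 1294/61
k=5  a_k=2  p_k/q_k = 2885/136
k=6  a_k=1  p_k/q_k = 4179/197
k=7  a_k=4  p_k/q_k = 19601/924
fundamental: x₁=19601, y₁=924  (since 384199201 − 450·853776 = 1)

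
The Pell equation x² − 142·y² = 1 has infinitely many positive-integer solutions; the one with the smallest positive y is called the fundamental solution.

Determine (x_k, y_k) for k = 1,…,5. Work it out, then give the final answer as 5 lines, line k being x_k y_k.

√142 → a₀=11, period (1,10,1,22); ℓ=4 even so k=3
k=0  a_k=11  p_k/q_k = 11/1
k=1  a_k=1  p_k/q_k = 12/1
k=2  a_k=10  p_k/q_k = 131/11
k=3  a_k=1  p_k/q_k = 143/12
(x₁, y₁) = (143, 12);  143² − 142·12² = 1 ✓
k=2:  x_2 = 143·143+142·12·12 = 40897,  y_2 = 143·12+12·143 = 3432
k=3:  x_3 = 143·40897+142·12·3432 = 11696399,  y_3 = 143·3432+12·40897 = 981540
k=4:  x_4 = 143·11696399+142·12·981540 = 3345129217,  y_4 = 143·981540+12·11696399 = 280717008
k=5:  x_5 = 143·3345129217+142·12·280717008 = 956695259663,  y_5 = 143·280717008+12·3345129217 = 80284082748

143 12
40897 3432
11696399 981540
3345129217 280717008
956695259663 80284082748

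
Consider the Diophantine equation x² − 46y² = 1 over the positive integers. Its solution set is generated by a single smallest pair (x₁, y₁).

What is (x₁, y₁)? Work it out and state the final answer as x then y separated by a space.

24335 3588

√46 = [6; 1,3,1,1,2,6,2,1,1,3,1,12, …], period ℓ=12 (even) → k=11
i=0: a=6 ⇒ p=6, q=1
i=1: a=1 ⇒ p=7, q=1
i=2: a=3 ⇒ p=27, q=4
i=3: a=1 ⇒ p=34, q=5
i=4: a=1 ⇒ p=61, q=9
i=5: a=2 ⇒ p=156, q=23
…
i=7: a=2 ⇒ p=2150, q=317
…
i=10: a=3 ⇒ p=19038, q=2807
i=11: a=1 ⇒ p=24335, q=3588
→ (24335, 3588).  Check: 24335²=592192225, 46·3588²=592192224, difference 1.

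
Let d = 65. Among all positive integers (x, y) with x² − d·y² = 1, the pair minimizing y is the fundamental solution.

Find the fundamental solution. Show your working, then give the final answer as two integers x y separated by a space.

129 16

d=65: √d = [8; 16] (ℓ=1, odd), read p_1/q_1
a_0=8:  p_0=8·1+0=8,  q_0=8·0+1=1
a_1=16:  p_1=16·8+1=129,  q_1=16·1+0=16
→ (129, 16).  Check: 129²=16641, 65·16²=16640, difference 1.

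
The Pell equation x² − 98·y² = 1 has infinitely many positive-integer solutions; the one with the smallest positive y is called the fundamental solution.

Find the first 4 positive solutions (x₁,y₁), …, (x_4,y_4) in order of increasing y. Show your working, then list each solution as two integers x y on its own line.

√98 → a₀=9, period (1,8,1,18); ℓ=4 even so k=3
k=0  a_k=9  p_k/q_k = 9/1
k=1  a_k=1  p_k/q_k = 10/1
k=2  a_k=8  p_k/q_k = 89/9
k=3  a_k=1  p_k/q_k = 99/10
fundamental: x₁=99, y₁=10  (since 9801 − 98·100 = 1)
k=2:  x_2 = 99·99+98·10·10 = 19601,  y_2 = 99·10+10·99 = 1980
k=3:  x_3 = 99·19601+98·10·1980 = 3880899,  y_3 = 99·1980+10·19601 = 392030
k=4:  x_4 = 99·3880899+98·10·392030 = 768398401,  y_4 = 99·392030+10·3880899 = 77619960

99 10
19601 1980
3880899 392030
768398401 77619960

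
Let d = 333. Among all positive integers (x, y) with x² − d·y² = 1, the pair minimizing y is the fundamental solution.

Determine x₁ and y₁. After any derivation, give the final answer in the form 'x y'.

73 4

[18; 4,36] for √333; ℓ=2 ⇒ convergent index 1
step 0: (18, 1)  from 18·(1,0) + (0,1)
step 1: (73, 4)  from 4·(18,1) + (1,0)
→ (73, 4).  Check: 73²=5329, 333·4²=5328, difference 1.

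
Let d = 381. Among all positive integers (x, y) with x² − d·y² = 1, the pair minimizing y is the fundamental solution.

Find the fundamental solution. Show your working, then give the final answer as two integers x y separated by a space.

1015 52

√381 → a₀=19, period (1,1,12,1,1,38); ℓ=6 even so k=5
k=0  a_k=19  p_k/q_k = 19/1
k=1  a_k=1  p_k/q_k = 20/1
…
k=3  a_k=12  p_k/q_k = 488/25
k=4  a_k=1  p_k/q_k = 527/27
k=5  a_k=1  p_k/q_k = 1015/52
fundamental: x₁=1015, y₁=52  (since 1030225 − 381·2704 = 1)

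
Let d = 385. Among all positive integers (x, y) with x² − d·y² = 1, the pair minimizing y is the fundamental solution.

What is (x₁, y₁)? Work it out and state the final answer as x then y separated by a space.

d=385: √d = [19; 1,1,1,1,1,…,1,1,38] (ℓ=16, even), read p_15/q_15
step 0: (19, 1)  from 19·(1,0) + (0,1)
step 1: (20, 1)  from 1·(19,1) + (1,0)
step 2: (39, 2)  from 1·(20,1) + (19,1)
step 3: (59, 3)  from 1·(39,2) + (20,1)
step 4: (98, 5)  from 1·(59,3) + (39,2)
step 5: (157, 8)  from 1·(98,5) + (59,3)
step 6: (569, 29)  from 3·(157,8) + (98,5)
step 7: (726, 37)  from 1·(569,29) + (157,8)
step 8: (2021, 103)  from 2·(726,37) + (569,29)
…
step 10: (10262, 523)  from 3·(2747,140) + (2021,103)
step 11: (13009, 663)  from 1·(10262,523) + (2747,140)
step 12: (23271, 1186)  from 1·(13009,663) + (10262,523)
step 13: (36280, 1849)  from 1·(23271,1186) + (13009,663)
step 14: (59551, 3035)  from 1·(36280,1849) + (23271,1186)
step 15: (95831, 4884)  from 1·(59551,3035) + (36280,1849)
fundamental: x₁=95831, y₁=4884  (since 9183580561 − 385·23853456 = 1)

95831 4884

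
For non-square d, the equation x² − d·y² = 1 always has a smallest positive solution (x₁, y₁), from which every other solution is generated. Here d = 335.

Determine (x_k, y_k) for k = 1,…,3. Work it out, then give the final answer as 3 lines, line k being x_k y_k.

√335 = [18; 3,3,3,36, …], period ℓ=4 (even) → k=3
a_0=18:  p_0=18·1+0=18,  q_0=18·0+1=1
a_1=3:  p_1=3·18+1=55,  q_1=3·1+0=3
a_2=3:  p_2=3·55+18=183,  q_2=3·3+1=10
a_3=3:  p_3=3·183+55=604,  q_3=3·10+3=33
→ (604, 33).  Check: 604²=364816, 335·33²=364815, difference 1.
(604+33√335)^2 = 729631 + 39864√335
(604+33√335)^3 = 881393644 + 48155679√335

604 33
729631 39864
881393644 48155679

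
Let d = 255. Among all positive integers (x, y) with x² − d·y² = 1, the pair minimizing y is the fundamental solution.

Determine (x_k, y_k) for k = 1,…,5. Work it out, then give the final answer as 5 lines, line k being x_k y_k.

16 1
511 32
16336 1023
522241 32704
16695376 1045505

[15; 1,30] for √255; ℓ=2 ⇒ convergent index 1
k=0  a_k=15  p_k/q_k = 15/1
k=1  a_k=1  p_k/q_k = 16/1
(x₁, y₁) = (16, 1);  16² − 255·1² = 1 ✓
n=2: (16,1)∘(16,1) = (16·16+255·1·1, 16·1+1·16) = (511,32)
n=3: (511,32)∘(16,1) = (16·511+255·1·32, 16·32+1·511) = (16336,1023)
n=4: (16336,1023)∘(16,1) = (16·16336+255·1·1023, 16·1023+1·16336) = (522241,32704)
n=5: (522241,32704)∘(16,1) = (16·522241+255·1·32704, 16·32704+1·522241) = (16695376,1045505)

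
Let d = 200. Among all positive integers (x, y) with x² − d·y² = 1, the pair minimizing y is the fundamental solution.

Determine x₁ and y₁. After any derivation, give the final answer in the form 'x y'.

99 7

[14; 7,28] for √200; ℓ=2 ⇒ convergent index 1
step 0: (14, 1)  from 14·(1,0) + (0,1)
step 1: (99, 7)  from 7·(14,1) + (1,0)
→ (99, 7).  Check: 99²=9801, 200·7²=9800, difference 1.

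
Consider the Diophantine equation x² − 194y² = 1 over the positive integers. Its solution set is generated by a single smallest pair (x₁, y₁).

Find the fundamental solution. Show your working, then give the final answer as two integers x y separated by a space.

195 14

√194 = [13; 1,12,1,26, …], period ℓ=4 (even) → k=3
i=0: a=13 ⇒ p=13, q=1
i=1: a=1 ⇒ p=14, q=1
i=2: a=12 ⇒ p=181, q=13
i=3: a=1 ⇒ p=195, q=14
→ (195, 14).  Check: 195²=38025, 194·14²=38024, difference 1.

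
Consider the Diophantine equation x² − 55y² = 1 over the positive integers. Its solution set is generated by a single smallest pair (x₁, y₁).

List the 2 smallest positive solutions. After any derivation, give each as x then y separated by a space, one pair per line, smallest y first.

89 12
15841 2136

[7; 2,2,2,14] for √55; ℓ=4 ⇒ convergent index 3
step 0: (7, 1)  from 7·(1,0) + (0,1)
step 1: (15, 2)  from 2·(7,1) + (1,0)
step 2: (37, 5)  from 2·(15,2) + (7,1)
step 3: (89, 12)  from 2·(37,5) + (15,2)
(x₁, y₁) = (89, 12);  89² − 55·12² = 1 ✓
(89+12√55)^2 = 15841 + 2136√55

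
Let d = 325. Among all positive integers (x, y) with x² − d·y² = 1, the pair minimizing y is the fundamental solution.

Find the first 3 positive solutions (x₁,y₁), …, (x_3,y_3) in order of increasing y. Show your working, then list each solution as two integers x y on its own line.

√325 → a₀=18, period (36); ℓ=1 odd so k=1
i=0: a=18 ⇒ p=18, q=1
i=1: a=36 ⇒ p=649, q=36
→ (649, 36).  Check: 649²=421201, 325·36²=421200, difference 1.
(649+36√325)^2 = 842401 + 46728√325
(649+36√325)^3 = 1093435849 + 60652908√325

649 36
842401 46728
1093435849 60652908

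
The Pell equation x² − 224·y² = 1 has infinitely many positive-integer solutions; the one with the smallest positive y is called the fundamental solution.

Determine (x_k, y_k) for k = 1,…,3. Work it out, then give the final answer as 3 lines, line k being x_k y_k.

15 1
449 30
13455 899

√224 → a₀=14, period (1,28); ℓ=2 even so k=1
step 0: (14, 1)  from 14·(1,0) + (0,1)
step 1: (15, 1)  from 1·(14,1) + (1,0)
→ (15, 1).  Check: 15²=225, 224·1²=224, difference 1.
(x_2, y_2) = (15·15 + 224·1·1, 15·1 + 1·15) = (449, 30)
(x_3, y_3) = (15·449 + 224·1·30, 15·30 + 1·449) = (13455, 899)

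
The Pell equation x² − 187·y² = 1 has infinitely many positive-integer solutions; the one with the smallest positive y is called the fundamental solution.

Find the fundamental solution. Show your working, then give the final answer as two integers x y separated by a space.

√187 = [13; 1,2,13,2,1,26, …], period ℓ=6 (even) → k=5
step 0: (13, 1)  from 13·(1,0) + (0,1)
step 1: (14, 1)  from 1·(13,1) + (1,0)
step 2: (41, 3)  from 2·(14,1) + (13,1)
step 3: (547, 40)  from 13·(41,3) + (14,1)
step 4: (1135, 83)  from 2·(547,40) + (41,3)
step 5: (1682, 123)  from 1·(1135,83) + (547,40)
(x₁, y₁) = (1682, 123);  1682² − 187·123² = 1 ✓

1682 123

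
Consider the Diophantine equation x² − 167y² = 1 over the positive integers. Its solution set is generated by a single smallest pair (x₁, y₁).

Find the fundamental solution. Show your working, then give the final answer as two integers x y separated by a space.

d=167: √d = [12; 1,11,1,24] (ℓ=4, even), read p_3/q_3
step 0: (12, 1)  from 12·(1,0) + (0,1)
…
step 2: (155, 12)  from 11·(13,1) + (12,1)
step 3: (168, 13)  from 1·(155,12) + (13,1)
(x₁, y₁) = (168, 13);  168² − 167·13² = 1 ✓

168 13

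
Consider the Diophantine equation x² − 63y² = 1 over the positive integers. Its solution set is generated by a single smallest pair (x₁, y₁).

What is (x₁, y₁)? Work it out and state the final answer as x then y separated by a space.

[7; 1,14] for √63; ℓ=2 ⇒ convergent index 1
k=0  a_k=7  p_k/q_k = 7/1
k=1  a_k=1  p_k/q_k = 8/1
→ (8, 1).  Check: 8²=64, 63·1²=63, difference 1.

8 1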